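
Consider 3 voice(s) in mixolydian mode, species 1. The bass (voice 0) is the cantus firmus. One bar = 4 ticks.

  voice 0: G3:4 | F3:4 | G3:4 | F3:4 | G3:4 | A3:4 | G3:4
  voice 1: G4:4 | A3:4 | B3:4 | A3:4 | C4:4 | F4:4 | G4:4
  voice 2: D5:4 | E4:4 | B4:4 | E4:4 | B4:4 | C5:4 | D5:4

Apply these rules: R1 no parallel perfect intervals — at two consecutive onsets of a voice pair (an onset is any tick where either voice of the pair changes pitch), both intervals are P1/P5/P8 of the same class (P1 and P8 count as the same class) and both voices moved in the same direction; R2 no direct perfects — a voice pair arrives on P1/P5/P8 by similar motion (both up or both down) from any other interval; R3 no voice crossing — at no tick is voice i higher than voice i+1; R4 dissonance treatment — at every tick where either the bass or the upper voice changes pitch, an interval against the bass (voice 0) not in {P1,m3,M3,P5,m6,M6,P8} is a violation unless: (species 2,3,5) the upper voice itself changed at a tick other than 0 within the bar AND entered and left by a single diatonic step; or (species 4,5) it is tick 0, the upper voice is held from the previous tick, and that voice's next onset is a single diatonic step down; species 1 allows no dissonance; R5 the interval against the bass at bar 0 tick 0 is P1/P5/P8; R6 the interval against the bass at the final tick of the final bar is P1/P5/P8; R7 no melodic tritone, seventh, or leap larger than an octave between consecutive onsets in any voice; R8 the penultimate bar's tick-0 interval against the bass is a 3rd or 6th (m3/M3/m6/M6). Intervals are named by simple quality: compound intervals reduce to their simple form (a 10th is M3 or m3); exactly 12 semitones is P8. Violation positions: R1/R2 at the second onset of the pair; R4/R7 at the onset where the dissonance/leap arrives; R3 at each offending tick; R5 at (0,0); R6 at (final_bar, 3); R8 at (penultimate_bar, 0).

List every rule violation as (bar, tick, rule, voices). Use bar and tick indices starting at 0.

(1, 0, R1, (1, 2))
(1, 0, R4, (0, 2))
(1, 0, R7, (1,))
(1, 0, R7, (2,))
(2, 0, R2, (1, 2))
(3, 0, R2, (1, 2))
(3, 0, R4, (0, 2))
(4, 0, R4, (0, 1))
(5, 0, R2, (1, 2))
(6, 0, R1, (1, 2))

bar 0: v0=G3 v1=G4 v2=D5 downbeat P5
bar 1: v0=F3 v1=A3 v2=E4 downbeat M7
bar 2: v0=G3 v1=B3 v2=B4 downbeat M3
bar 3: v0=F3 v1=A3 v2=E4 downbeat M7
bar 4: v0=G3 v1=C4 v2=B4 downbeat M3
bar 5: v0=A3 v1=F4 v2=C5 downbeat m3
bar 6: v0=G3 v1=G4 v2=D5 downbeat P5
  -> R1 @ bar 1 tick 0 v(1, 2): G4/D5 P5 -> A3/E4 P5 similar
  -> R4 @ bar 1 tick 0 v(0, 2): F3/E4 M7 untreated
  -> R7 @ bar 1 tick 0 v(1,): G4->A3 leap 10st
  -> R7 @ bar 1 tick 0 v(2,): D5->E4 leap 10st
  -> R2 @ bar 2 tick 0 v(1, 2): A3/E4 P5 -> B3/B4 P8 similar
  -> R2 @ bar 3 tick 0 v(1, 2): B3/B4 P8 -> A3/E4 P5 similar
  -> R4 @ bar 3 tick 0 v(0, 2): F3/E4 M7 untreated
  -> R4 @ bar 4 tick 0 v(0, 1): G3/C4 P4 untreated
  -> R2 @ bar 5 tick 0 v(1, 2): C4/B4 M7 -> F4/C5 P5 similar
  -> R1 @ bar 6 tick 0 v(1, 2): F4/C5 P5 -> G4/D5 P5 similar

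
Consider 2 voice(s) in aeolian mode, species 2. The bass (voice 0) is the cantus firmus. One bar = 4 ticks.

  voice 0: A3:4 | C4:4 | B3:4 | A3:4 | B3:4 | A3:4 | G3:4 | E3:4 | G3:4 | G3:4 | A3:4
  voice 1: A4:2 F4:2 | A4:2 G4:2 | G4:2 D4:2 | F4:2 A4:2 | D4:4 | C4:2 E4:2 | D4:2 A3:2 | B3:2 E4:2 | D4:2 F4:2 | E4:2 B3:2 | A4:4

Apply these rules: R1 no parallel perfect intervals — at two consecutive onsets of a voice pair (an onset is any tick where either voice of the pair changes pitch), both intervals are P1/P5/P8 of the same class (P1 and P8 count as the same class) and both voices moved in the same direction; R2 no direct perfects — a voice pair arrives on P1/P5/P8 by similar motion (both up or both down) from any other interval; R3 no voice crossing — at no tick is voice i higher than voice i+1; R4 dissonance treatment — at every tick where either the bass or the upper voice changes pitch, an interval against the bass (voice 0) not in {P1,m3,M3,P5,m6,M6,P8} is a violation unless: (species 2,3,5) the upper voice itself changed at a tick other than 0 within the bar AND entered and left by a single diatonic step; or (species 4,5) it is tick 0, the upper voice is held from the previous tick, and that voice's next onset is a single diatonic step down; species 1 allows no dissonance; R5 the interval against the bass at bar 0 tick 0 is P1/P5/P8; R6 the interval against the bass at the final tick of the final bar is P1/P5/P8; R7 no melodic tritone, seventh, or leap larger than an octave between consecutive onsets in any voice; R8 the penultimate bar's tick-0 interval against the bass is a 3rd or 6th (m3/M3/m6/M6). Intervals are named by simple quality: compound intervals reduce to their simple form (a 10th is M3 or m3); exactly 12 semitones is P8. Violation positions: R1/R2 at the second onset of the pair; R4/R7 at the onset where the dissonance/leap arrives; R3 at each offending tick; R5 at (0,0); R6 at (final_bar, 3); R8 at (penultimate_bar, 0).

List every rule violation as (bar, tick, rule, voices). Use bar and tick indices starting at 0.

(6, 0, R1, (0, 1))
(6, 2, R4, (0, 1))
(8, 2, R4, (0, 1))
(10, 0, R2, (0, 1))
(10, 0, R7, (1,))

bar 0: v0=A3 v1=A4 downbeat P8
bar 1: v0=C4 v1=A4 downbeat M6
bar 2: v0=B3 v1=G4 downbeat m6
bar 3: v0=A3 v1=F4 downbeat m6
bar 4: v0=B3 v1=D4 downbeat m3
bar 5: v0=A3 v1=C4 downbeat m3
bar 6: v0=G3 v1=D4 downbeat P5
bar 7: v0=E3 v1=B3 downbeat P5
bar 8: v0=G3 v1=D4 downbeat P5
bar 9: v0=G3 v1=E4 downbeat M6
bar 10: v0=A3 v1=A4 downbeat P8
  -> R1 @ bar 6 tick 0 v(0, 1): A3/E4 P5 -> G3/D4 P5 similar
  -> R4 @ bar 6 tick 2 v(0, 1): G3/A3 M2 untreated
  -> R4 @ bar 8 tick 2 v(0, 1): G3/F4 m7 untreated
  -> R2 @ bar 10 tick 0 v(0, 1): G3/B3 M3 -> A3/A4 P8 similar
  -> R7 @ bar 10 tick 0 v(1,): B3->A4 leap 10st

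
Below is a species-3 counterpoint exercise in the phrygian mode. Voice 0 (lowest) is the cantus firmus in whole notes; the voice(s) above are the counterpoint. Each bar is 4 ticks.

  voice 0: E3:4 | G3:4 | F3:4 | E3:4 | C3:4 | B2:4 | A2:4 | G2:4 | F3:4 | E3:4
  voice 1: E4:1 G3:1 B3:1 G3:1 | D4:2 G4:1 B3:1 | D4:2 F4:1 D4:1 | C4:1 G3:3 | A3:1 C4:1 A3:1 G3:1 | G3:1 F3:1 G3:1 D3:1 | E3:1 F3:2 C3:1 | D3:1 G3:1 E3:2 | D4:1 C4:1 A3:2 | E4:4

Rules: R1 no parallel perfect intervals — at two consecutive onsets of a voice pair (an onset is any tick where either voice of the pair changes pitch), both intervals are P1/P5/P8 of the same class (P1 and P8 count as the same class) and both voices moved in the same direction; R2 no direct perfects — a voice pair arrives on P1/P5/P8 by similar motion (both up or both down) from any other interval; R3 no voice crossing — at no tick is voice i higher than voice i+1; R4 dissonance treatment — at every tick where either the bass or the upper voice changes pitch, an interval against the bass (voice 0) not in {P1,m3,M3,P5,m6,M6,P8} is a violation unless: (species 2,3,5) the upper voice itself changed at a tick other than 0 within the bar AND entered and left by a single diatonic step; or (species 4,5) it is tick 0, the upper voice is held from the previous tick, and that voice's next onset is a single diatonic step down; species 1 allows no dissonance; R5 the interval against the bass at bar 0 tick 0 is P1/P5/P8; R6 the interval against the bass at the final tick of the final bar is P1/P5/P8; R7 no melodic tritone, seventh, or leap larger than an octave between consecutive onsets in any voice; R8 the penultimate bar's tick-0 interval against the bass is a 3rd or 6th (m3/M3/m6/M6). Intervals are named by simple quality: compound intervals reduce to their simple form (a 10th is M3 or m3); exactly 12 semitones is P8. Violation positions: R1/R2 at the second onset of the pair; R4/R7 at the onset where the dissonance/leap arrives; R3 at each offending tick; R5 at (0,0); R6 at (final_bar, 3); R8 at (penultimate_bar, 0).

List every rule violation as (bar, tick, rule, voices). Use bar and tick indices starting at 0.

(1, 0, R2, (0, 1))
(8, 0, R7, (0,))
(8, 0, R7, (1,))

bar 0: v0=E3 v1=E4 downbeat P8
bar 1: v0=G3 v1=D4 downbeat P5
bar 2: v0=F3 v1=D4 downbeat M6
bar 3: v0=E3 v1=C4 downbeat m6
bar 4: v0=C3 v1=A3 downbeat M6
bar 5: v0=B2 v1=G3 downbeat m6
bar 6: v0=A2 v1=E3 downbeat P5
bar 7: v0=G2 v1=D3 downbeat P5
bar 8: v0=F3 v1=D4 downbeat M6
bar 9: v0=E3 v1=E4 downbeat P8
  -> R2 @ bar 1 tick 0 v(0, 1): E3/G3 m3 -> G3/D4 P5 similar
  -> R7 @ bar 8 tick 0 v(0,): G2->F3 leap 10st
  -> R7 @ bar 8 tick 0 v(1,): E3->D4 leap 10st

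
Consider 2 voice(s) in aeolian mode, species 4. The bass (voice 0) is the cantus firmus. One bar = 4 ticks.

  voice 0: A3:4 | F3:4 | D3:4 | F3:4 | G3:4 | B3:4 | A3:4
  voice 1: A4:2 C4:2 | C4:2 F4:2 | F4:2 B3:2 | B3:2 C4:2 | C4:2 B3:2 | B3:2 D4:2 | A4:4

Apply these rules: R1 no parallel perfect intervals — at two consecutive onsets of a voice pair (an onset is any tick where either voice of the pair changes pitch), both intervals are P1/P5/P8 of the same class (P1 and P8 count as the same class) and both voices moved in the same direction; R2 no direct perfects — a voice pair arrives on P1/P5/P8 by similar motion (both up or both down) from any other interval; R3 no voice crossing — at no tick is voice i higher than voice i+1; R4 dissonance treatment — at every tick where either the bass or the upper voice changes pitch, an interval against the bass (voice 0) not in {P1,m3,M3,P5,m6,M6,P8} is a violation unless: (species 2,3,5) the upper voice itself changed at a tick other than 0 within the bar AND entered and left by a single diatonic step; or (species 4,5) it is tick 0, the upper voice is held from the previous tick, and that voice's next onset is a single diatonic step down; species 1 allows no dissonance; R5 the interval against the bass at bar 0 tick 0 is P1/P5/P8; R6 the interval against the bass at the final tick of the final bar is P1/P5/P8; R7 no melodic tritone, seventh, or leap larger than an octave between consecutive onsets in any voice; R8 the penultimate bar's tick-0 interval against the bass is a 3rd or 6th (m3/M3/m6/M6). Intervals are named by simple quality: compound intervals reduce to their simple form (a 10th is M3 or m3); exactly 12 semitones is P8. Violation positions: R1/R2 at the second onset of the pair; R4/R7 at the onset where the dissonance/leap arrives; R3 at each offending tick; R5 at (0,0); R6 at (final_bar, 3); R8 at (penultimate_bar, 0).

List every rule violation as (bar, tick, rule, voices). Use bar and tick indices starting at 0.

(2, 2, R7, (1,))
(3, 0, R4, (0, 1))
(5, 0, R8, (0, 1))

bar 0: v0=A3 v1=A4 downbeat P8
bar 1: v0=F3 v1=C4 downbeat P5
bar 2: v0=D3 v1=F4 downbeat m3
bar 3: v0=F3 v1=B3 downbeat TT
bar 4: v0=G3 v1=C4 downbeat P4
bar 5: v0=B3 v1=B3 downbeat P1
bar 6: v0=A3 v1=A4 downbeat P8
  -> R7 @ bar 2 tick 2 v(1,): F4->B3 leap 6st
  -> R4 @ bar 3 tick 0 v(0, 1): F3/B3 TT untreated
  -> R8 @ bar 5 tick 0 v(0, 1): penult P1 not 3rd/6th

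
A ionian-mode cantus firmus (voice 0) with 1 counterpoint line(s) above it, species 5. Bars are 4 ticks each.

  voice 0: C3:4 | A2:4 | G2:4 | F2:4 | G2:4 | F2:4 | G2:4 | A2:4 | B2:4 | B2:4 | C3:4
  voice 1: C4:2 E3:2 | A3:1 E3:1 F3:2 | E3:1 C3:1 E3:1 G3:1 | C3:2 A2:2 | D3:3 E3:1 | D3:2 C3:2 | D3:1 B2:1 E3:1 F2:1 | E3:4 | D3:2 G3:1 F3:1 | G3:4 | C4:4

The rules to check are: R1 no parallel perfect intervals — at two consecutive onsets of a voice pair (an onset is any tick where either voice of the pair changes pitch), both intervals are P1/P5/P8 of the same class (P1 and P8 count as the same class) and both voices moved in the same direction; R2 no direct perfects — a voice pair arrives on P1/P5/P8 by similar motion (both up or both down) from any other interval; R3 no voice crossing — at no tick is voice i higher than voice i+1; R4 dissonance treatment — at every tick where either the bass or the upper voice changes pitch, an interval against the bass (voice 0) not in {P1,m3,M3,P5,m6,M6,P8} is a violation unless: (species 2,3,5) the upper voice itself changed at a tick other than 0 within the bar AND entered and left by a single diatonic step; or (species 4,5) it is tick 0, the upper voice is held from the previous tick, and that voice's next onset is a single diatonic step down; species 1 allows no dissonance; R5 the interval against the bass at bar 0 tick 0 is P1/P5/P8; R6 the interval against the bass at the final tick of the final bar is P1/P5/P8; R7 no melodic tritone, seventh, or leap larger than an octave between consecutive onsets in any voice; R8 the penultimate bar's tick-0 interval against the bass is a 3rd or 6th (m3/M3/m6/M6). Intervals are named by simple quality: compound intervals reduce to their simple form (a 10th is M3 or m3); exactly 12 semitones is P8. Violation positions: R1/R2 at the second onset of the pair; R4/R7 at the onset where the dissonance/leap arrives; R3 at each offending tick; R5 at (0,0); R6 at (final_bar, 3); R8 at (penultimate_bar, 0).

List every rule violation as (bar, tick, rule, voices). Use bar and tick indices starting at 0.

bar 0: v0=C3 v1=C4 downbeat P8
bar 1: v0=A2 v1=A3 downbeat P8
bar 2: v0=G2 v1=E3 downbeat M6
bar 3: v0=F2 v1=C3 downbeat P5
bar 4: v0=G2 v1=D3 downbeat P5
bar 5: v0=F2 v1=D3 downbeat M6
bar 6: v0=G2 v1=D3 downbeat P5
bar 7: v0=A2 v1=E3 downbeat P5
bar 8: v0=B2 v1=D3 downbeat m3
bar 9: v0=B2 v1=G3 downbeat m6
bar 10: v0=C3 v1=C4 downbeat P8
  -> R4 @ bar 2 tick 1 v(0, 1): G2/C3 P4 untreated
  -> R2 @ bar 3 tick 0 v(0, 1): G2/G3 P8 -> F2/C3 P5 similar
  -> R2 @ bar 4 tick 0 v(0, 1): F2/A2 M3 -> G2/D3 P5 similar
  -> R1 @ bar 6 tick 0 v(0, 1): F2/C3 P5 -> G2/D3 P5 similar
  -> R3 @ bar 6 tick 3 v(0, 1): G2 above F2
  -> R4 @ bar 6 tick 3 v(0, 1): G2/F2 M2 untreated
  -> R7 @ bar 6 tick 3 v(1,): E3->F2 leap 11st
  -> R2 @ bar 7 tick 0 v(0, 1): G2/F2 M2 -> A2/E3 P5 similar
  -> R7 @ bar 7 tick 0 v(1,): F2->E3 leap 11st
  -> R2 @ bar 10 tick 0 v(0, 1): B2/G3 m6 -> C3/C4 P8 similar

(2, 1, R4, (0, 1))
(3, 0, R2, (0, 1))
(4, 0, R2, (0, 1))
(6, 0, R1, (0, 1))
(6, 3, R3, (0, 1))
(6, 3, R4, (0, 1))
(6, 3, R7, (1,))
(7, 0, R2, (0, 1))
(7, 0, R7, (1,))
(10, 0, R2, (0, 1))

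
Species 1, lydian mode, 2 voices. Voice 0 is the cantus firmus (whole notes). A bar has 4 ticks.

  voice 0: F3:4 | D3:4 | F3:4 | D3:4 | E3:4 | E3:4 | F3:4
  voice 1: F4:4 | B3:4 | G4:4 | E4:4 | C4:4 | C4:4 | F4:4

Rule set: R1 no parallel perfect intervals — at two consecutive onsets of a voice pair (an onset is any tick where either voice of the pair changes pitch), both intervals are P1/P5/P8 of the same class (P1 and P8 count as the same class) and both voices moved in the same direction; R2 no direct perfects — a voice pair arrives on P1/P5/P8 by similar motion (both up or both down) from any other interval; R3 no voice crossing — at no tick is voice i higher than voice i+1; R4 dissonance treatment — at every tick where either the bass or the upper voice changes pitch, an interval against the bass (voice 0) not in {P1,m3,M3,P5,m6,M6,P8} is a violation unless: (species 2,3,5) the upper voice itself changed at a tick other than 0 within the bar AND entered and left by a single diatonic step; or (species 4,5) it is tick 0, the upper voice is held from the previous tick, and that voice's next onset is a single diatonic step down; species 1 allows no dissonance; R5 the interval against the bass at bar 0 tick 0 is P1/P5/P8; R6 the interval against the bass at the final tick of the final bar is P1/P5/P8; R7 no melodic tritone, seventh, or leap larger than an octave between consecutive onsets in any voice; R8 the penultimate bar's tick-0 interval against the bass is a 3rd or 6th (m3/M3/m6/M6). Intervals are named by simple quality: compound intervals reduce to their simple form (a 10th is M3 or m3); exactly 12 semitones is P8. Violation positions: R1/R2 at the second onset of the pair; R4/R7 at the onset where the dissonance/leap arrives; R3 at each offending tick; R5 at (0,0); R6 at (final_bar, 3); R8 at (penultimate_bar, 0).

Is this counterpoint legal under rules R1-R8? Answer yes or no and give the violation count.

bar 0: v0=F3 v1=F4 (P8)
bar 1: v0=D3 v1=B3 (M6)
bar 2: v0=F3 v1=G4 (M2)
bar 3: v0=D3 v1=E4 (M2)
bar 4: v0=E3 v1=C4 (m6)
bar 5: v0=E3 v1=C4 (m6)
bar 6: v0=F3 v1=F4 (P8)
  R7 @ bar1.0: F4->B3 leap 6st
  R4 @ bar2.0: F3/G4 M2 untreated
  R4 @ bar3.0: D3/E4 M2 untreated
  R2 @ bar6.0: E3/C4 m6 -> F3/F4 P8 similar

No (4 violations)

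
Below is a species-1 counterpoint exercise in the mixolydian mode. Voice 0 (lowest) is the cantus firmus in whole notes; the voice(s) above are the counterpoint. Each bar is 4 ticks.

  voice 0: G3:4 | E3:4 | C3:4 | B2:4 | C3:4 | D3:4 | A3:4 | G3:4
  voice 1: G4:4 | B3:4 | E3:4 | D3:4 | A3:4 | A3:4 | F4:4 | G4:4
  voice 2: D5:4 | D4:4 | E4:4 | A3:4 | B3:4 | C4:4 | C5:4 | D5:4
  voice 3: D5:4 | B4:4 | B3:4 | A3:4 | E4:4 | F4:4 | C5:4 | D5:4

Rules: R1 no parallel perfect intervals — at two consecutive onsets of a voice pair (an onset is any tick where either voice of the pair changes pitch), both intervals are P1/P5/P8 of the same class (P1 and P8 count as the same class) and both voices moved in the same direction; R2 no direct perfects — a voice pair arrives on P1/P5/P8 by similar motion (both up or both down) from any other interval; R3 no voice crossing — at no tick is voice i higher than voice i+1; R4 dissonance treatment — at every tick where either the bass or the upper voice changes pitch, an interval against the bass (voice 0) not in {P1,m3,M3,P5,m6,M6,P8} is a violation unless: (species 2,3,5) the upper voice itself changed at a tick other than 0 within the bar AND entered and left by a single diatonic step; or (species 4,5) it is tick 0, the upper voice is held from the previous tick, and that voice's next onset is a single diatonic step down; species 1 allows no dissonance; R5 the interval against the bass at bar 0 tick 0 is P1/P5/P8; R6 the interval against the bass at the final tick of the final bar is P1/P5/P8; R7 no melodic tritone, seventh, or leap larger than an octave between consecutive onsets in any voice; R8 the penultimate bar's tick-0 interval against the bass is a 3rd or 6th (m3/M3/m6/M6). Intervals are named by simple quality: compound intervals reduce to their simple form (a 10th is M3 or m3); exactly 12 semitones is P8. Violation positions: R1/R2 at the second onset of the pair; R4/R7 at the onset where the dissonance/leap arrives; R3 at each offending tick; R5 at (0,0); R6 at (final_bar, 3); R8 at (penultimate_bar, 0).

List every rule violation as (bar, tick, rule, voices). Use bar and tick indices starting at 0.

(1, 0, R1, (0, 3))
(1, 0, R2, (0, 1))
(1, 0, R2, (1, 3))
(1, 0, R4, (0, 2))
(2, 0, R2, (1, 3))
(2, 0, R3, (2, 3))
(2, 0, R4, (0, 3))
(2, 1, R3, (2, 3))
(2, 2, R3, (2, 3))
(2, 3, R3, (2, 3))
(3, 0, R1, (1, 3))
(3, 0, R2, (1, 2))
(3, 0, R2, (2, 3))
(3, 0, R4, (0, 2))
(3, 0, R4, (0, 3))
(4, 0, R1, (1, 3))
(4, 0, R4, (0, 2))
(5, 0, R4, (0, 2))
(6, 0, R2, (1, 2))
(6, 0, R2, (1, 3))
(6, 0, R2, (2, 3))
(7, 0, R1, (1, 2))
(7, 0, R1, (1, 3))
(7, 0, R1, (2, 3))

bar 0: v0=G3 v1=G4 v2=D5 v3=D5 downbeat P5
bar 1: v0=E3 v1=B3 v2=D4 v3=B4 downbeat P5
bar 2: v0=C3 v1=E3 v2=E4 v3=B3 downbeat M7
bar 3: v0=B2 v1=D3 v2=A3 v3=A3 downbeat m7
bar 4: v0=C3 v1=A3 v2=B3 v3=E4 downbeat M3
bar 5: v0=D3 v1=A3 v2=C4 v3=F4 downbeat m3
bar 6: v0=A3 v1=F4 v2=C5 v3=C5 downbeat m3
bar 7: v0=G3 v1=G4 v2=D5 v3=D5 downbeat P5
  -> R1 @ bar 1 tick 0 v(0, 3): G3/D5 P5 -> E3/B4 P5 similar
  -> R2 @ bar 1 tick 0 v(0, 1): G3/G4 P8 -> E3/B3 P5 similar
  -> R2 @ bar 1 tick 0 v(1, 3): G4/D5 P5 -> B3/B4 P8 similar
  -> R4 @ bar 1 tick 0 v(0, 2): E3/D4 m7 untreated
  -> R2 @ bar 2 tick 0 v(1, 3): B3/B4 P8 -> E3/B3 P5 similar
  -> R3 @ bar 2 tick 0 v(2, 3): E4 above B3
  -> R4 @ bar 2 tick 0 v(0, 3): C3/B3 M7 untreated
  -> R3 @ bar 2 tick 1 v(2, 3): E4 above B3
  -> R3 @ bar 2 tick 2 v(2, 3): E4 above B3
  -> R3 @ bar 2 tick 3 v(2, 3): E4 above B3
  -> R1 @ bar 3 tick 0 v(1, 3): E3/B3 P5 -> D3/A3 P5 similar
  -> R2 @ bar 3 tick 0 v(1, 2): E3/E4 P8 -> D3/A3 P5 similar
  -> R2 @ bar 3 tick 0 v(2, 3): E4/B3 P4 -> A3/A3 P1 similar
  -> R4 @ bar 3 tick 0 v(0, 2): B2/A3 m7 untreated
  -> R4 @ bar 3 tick 0 v(0, 3): B2/A3 m7 untreated
  -> R1 @ bar 4 tick 0 v(1, 3): D3/A3 P5 -> A3/E4 P5 similar
  -> R4 @ bar 4 tick 0 v(0, 2): C3/B3 M7 untreated
  -> R4 @ bar 5 tick 0 v(0, 2): D3/C4 m7 untreated
  -> R2 @ bar 6 tick 0 v(1, 2): A3/C4 m3 -> F4/C5 P5 similar
  -> R2 @ bar 6 tick 0 v(1, 3): A3/F4 m6 -> F4/C5 P5 similar
  -> R2 @ bar 6 tick 0 v(2, 3): C4/F4 P4 -> C5/C5 P1 similar
  -> R1 @ bar 7 tick 0 v(1, 2): F4/C5 P5 -> G4/D5 P5 similar
  -> R1 @ bar 7 tick 0 v(1, 3): F4/C5 P5 -> G4/D5 P5 similar
  -> R1 @ bar 7 tick 0 v(2, 3): C5/C5 P1 -> D5/D5 P1 similar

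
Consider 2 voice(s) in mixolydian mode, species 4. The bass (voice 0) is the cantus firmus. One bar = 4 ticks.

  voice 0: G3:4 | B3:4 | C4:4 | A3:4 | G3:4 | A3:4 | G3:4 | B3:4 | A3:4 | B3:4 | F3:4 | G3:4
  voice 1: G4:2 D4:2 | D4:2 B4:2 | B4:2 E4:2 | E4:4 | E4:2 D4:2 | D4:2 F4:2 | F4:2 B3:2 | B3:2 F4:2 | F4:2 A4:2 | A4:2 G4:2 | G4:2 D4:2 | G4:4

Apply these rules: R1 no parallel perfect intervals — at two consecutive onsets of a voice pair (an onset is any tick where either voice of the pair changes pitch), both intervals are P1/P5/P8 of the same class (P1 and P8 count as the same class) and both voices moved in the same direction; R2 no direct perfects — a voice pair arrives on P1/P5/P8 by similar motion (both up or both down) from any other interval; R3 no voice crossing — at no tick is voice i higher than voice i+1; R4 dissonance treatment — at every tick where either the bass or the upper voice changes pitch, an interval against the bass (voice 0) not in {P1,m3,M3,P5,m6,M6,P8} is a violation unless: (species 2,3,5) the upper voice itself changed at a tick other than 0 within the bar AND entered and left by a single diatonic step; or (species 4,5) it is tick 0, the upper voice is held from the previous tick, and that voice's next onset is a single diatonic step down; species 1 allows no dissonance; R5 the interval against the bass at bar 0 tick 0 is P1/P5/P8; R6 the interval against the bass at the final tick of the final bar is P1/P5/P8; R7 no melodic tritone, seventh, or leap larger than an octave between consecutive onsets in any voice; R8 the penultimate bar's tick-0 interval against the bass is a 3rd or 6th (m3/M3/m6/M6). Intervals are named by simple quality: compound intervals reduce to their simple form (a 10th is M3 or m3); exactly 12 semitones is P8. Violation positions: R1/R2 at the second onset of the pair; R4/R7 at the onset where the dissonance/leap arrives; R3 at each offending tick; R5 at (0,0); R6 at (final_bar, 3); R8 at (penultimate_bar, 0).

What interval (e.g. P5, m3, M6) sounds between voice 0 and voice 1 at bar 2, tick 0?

voice 0=C4 voice 1=B4 -> M7

M7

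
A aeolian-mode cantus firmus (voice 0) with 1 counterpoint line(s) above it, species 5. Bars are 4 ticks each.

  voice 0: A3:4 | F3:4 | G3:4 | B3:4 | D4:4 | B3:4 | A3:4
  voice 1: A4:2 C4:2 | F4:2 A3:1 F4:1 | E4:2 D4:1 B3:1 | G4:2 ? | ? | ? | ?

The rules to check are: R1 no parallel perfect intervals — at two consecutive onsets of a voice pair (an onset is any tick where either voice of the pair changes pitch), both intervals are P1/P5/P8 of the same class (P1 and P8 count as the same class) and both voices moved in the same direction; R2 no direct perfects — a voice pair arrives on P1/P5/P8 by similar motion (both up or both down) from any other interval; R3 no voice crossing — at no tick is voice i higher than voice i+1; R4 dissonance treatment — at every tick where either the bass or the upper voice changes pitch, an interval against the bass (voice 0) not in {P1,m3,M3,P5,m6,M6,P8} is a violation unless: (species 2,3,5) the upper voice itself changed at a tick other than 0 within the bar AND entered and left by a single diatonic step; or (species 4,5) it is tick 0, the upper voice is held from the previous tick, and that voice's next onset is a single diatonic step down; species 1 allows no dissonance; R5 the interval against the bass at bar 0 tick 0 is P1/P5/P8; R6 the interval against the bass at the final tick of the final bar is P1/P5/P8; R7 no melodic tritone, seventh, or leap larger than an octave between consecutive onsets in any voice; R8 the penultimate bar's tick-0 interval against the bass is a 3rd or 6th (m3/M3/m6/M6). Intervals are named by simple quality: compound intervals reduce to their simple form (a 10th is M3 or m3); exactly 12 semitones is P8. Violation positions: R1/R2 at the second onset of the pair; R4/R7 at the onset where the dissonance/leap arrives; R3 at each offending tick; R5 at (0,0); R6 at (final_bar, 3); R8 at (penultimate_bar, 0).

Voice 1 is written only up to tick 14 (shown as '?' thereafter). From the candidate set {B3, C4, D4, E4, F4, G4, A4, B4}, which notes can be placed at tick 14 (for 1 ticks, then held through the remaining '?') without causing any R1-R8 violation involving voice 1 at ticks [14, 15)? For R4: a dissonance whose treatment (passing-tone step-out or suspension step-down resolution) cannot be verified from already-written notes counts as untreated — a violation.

{B3, B4, D4, G4}

B3: legal
C4: violates R4
D4: legal
E4: violates R4
F4: violates R4
G4: legal
A4: violates R4
B4: legal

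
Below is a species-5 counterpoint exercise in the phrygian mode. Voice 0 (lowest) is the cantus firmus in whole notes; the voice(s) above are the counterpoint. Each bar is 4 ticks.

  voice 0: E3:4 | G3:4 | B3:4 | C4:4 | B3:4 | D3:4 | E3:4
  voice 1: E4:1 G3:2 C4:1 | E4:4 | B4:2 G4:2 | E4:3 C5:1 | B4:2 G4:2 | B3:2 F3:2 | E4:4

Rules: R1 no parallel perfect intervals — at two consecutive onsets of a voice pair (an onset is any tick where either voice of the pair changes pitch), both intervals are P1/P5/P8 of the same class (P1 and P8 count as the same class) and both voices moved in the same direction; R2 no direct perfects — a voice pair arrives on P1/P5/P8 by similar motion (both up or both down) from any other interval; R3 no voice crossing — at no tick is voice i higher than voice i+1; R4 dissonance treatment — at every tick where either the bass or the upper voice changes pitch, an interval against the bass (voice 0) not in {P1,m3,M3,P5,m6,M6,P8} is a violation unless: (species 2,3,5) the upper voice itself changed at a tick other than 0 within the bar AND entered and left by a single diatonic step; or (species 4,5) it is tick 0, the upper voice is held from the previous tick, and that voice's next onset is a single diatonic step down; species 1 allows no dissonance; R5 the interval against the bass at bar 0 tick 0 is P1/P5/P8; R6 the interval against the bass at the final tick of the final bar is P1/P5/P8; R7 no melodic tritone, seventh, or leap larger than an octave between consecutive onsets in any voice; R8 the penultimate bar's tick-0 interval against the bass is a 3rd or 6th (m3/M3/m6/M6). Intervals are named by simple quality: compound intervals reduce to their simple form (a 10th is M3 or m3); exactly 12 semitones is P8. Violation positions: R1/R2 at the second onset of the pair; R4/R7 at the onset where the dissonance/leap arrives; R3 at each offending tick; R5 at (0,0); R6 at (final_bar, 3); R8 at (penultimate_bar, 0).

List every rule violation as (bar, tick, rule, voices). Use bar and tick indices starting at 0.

bar 0: v0=E3 v1=E4 downbeat P8
bar 1: v0=G3 v1=E4 downbeat M6
bar 2: v0=B3 v1=B4 downbeat P8
bar 3: v0=C4 v1=E4 downbeat M3
bar 4: v0=B3 v1=B4 downbeat P8
bar 5: v0=D3 v1=B3 downbeat M6
bar 6: v0=E3 v1=E4 downbeat P8
  -> R2 @ bar 2 tick 0 v(0, 1): G3/E4 M6 -> B3/B4 P8 similar
  -> R1 @ bar 4 tick 0 v(0, 1): C4/C5 P8 -> B3/B4 P8 similar
  -> R7 @ bar 5 tick 2 v(1,): B3->F3 leap 6st
  -> R2 @ bar 6 tick 0 v(0, 1): D3/F3 m3 -> E3/E4 P8 similar
  -> R7 @ bar 6 tick 0 v(1,): F3->E4 leap 11st

(2, 0, R2, (0, 1))
(4, 0, R1, (0, 1))
(5, 2, R7, (1,))
(6, 0, R2, (0, 1))
(6, 0, R7, (1,))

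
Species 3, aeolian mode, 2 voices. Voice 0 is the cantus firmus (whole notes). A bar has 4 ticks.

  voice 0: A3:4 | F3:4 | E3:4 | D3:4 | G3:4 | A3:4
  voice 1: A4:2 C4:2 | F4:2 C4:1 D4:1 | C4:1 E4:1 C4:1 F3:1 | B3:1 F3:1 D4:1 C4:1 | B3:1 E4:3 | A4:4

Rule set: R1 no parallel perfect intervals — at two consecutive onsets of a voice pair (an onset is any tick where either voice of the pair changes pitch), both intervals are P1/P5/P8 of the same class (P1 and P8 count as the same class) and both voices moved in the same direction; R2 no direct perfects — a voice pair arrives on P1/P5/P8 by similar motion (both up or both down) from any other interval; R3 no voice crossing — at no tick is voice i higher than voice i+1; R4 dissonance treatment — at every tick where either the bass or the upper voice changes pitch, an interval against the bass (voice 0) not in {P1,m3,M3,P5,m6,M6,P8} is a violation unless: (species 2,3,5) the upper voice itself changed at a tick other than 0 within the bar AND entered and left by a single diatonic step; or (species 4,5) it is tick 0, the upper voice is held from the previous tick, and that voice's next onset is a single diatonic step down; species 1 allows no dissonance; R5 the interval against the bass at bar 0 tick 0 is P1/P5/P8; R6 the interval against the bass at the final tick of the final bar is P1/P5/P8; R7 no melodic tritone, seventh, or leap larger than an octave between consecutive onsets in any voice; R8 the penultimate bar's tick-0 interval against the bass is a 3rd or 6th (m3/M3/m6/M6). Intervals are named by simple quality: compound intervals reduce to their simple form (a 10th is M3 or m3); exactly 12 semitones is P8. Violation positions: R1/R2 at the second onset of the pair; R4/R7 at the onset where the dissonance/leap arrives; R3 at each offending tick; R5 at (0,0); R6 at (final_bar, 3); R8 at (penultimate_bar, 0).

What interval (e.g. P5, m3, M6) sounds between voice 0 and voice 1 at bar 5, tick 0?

voice 0=A3 voice 1=A4 -> P8

P8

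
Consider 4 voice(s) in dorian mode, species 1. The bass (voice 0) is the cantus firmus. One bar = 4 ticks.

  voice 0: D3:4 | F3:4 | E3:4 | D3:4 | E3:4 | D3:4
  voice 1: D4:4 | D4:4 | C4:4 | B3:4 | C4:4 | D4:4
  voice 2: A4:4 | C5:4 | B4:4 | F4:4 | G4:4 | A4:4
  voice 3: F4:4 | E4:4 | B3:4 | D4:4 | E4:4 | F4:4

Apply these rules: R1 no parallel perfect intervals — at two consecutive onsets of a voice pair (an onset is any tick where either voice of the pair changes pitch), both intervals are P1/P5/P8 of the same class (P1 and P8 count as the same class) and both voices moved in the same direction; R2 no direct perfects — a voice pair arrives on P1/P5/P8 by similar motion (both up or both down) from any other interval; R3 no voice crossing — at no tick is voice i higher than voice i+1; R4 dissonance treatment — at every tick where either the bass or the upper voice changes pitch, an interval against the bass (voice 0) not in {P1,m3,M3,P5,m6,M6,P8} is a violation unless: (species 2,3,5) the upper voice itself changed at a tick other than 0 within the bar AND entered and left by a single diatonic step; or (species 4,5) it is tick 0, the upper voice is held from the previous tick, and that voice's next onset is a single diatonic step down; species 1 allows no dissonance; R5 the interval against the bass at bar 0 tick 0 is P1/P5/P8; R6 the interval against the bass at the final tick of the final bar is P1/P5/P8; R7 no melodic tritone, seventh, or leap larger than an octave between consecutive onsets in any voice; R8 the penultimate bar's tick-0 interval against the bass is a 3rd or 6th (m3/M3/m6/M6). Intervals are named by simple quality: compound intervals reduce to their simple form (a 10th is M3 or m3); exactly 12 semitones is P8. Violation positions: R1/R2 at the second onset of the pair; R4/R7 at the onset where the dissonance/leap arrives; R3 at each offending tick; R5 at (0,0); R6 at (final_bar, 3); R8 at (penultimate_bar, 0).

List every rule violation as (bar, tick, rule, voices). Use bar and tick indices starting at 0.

bar 0: v0=D3 v1=D4 v2=A4 v3=F4 downbeat m3
bar 1: v0=F3 v1=D4 v2=C5 v3=E4 downbeat M7
bar 2: v0=E3 v1=C4 v2=B4 v3=B3 downbeat P5
bar 3: v0=D3 v1=B3 v2=F4 v3=D4 downbeat P8
bar 4: v0=E3 v1=C4 v2=G4 v3=E4 downbeat P8
bar 5: v0=D3 v1=D4 v2=A4 v3=F4 downbeat m3
  -> R3 @ bar 0 tick 0 v(2, 3): A4 above F4
  -> R5 @ bar 0 tick 0 v(0, 3): opens on m3
  -> R3 @ bar 0 tick 1 v(2, 3): A4 above F4
  -> R3 @ bar 0 tick 2 v(2, 3): A4 above F4
  -> R3 @ bar 0 tick 3 v(2, 3): A4 above F4
  -> R1 @ bar 1 tick 0 v(0, 2): D3/A4 P5 -> F3/C5 P5 similar
  -> R3 @ bar 1 tick 0 v(2, 3): C5 above E4
  -> R4 @ bar 1 tick 0 v(0, 3): F3/E4 M7 untreated
  -> R3 @ bar 1 tick 1 v(2, 3): C5 above E4
  -> R3 @ bar 1 tick 2 v(2, 3): C5 above E4
  -> R3 @ bar 1 tick 3 v(2, 3): C5 above E4
  -> R1 @ bar 2 tick 0 v(0, 2): F3/C5 P5 -> E3/B4 P5 similar
  -> R2 @ bar 2 tick 0 v(0, 3): F3/E4 M7 -> E3/B3 P5 similar
  -> R2 @ bar 2 tick 0 v(2, 3): C5/E4 m6 -> B4/B3 P8 similar
  -> R3 @ bar 2 tick 0 v(2, 3): B4 above B3
  -> R3 @ bar 2 tick 1 v(2, 3): B4 above B3
  -> R3 @ bar 2 tick 2 v(2, 3): B4 above B3
  -> R3 @ bar 2 tick 3 v(2, 3): B4 above B3
  -> R3 @ bar 3 tick 0 v(2, 3): F4 above D4
  -> R7 @ bar 3 tick 0 v(2,): B4->F4 leap 6st
  -> R3 @ bar 3 tick 1 v(2, 3): F4 above D4
  -> R3 @ bar 3 tick 2 v(2, 3): F4 above D4
  -> R3 @ bar 3 tick 3 v(2, 3): F4 above D4
  -> R1 @ bar 4 tick 0 v(0, 3): D3/D4 P8 -> E3/E4 P8 similar
  -> R2 @ bar 4 tick 0 v(1, 2): B3/F4 TT -> C4/G4 P5 similar
  -> R3 @ bar 4 tick 0 v(2, 3): G4 above E4
  -> R8 @ bar 4 tick 0 v(0, 3): penult P8 not 3rd/6th
  -> R3 @ bar 4 tick 1 v(2, 3): G4 above E4
  -> R3 @ bar 4 tick 2 v(2, 3): G4 above E4
  -> R3 @ bar 4 tick 3 v(2, 3): G4 above E4
  -> R1 @ bar 5 tick 0 v(1, 2): C4/G4 P5 -> D4/A4 P5 similar
  -> R3 @ bar 5 tick 0 v(2, 3): A4 above F4
  -> R3 @ bar 5 tick 1 v(2, 3): A4 above F4
  -> R3 @ bar 5 tick 2 v(2, 3): A4 above F4
  -> R3 @ bar 5 tick 3 v(2, 3): A4 above F4
  -> R6 @ bar 5 tick 3 v(0, 3): closes on m3

(0, 0, R3, (2, 3))
(0, 0, R5, (0, 3))
(0, 1, R3, (2, 3))
(0, 2, R3, (2, 3))
(0, 3, R3, (2, 3))
(1, 0, R1, (0, 2))
(1, 0, R3, (2, 3))
(1, 0, R4, (0, 3))
(1, 1, R3, (2, 3))
(1, 2, R3, (2, 3))
(1, 3, R3, (2, 3))
(2, 0, R1, (0, 2))
(2, 0, R2, (0, 3))
(2, 0, R2, (2, 3))
(2, 0, R3, (2, 3))
(2, 1, R3, (2, 3))
(2, 2, R3, (2, 3))
(2, 3, R3, (2, 3))
(3, 0, R3, (2, 3))
(3, 0, R7, (2,))
(3, 1, R3, (2, 3))
(3, 2, R3, (2, 3))
(3, 3, R3, (2, 3))
(4, 0, R1, (0, 3))
(4, 0, R2, (1, 2))
(4, 0, R3, (2, 3))
(4, 0, R8, (0, 3))
(4, 1, R3, (2, 3))
(4, 2, R3, (2, 3))
(4, 3, R3, (2, 3))
(5, 0, R1, (1, 2))
(5, 0, R3, (2, 3))
(5, 1, R3, (2, 3))
(5, 2, R3, (2, 3))
(5, 3, R3, (2, 3))
(5, 3, R6, (0, 3))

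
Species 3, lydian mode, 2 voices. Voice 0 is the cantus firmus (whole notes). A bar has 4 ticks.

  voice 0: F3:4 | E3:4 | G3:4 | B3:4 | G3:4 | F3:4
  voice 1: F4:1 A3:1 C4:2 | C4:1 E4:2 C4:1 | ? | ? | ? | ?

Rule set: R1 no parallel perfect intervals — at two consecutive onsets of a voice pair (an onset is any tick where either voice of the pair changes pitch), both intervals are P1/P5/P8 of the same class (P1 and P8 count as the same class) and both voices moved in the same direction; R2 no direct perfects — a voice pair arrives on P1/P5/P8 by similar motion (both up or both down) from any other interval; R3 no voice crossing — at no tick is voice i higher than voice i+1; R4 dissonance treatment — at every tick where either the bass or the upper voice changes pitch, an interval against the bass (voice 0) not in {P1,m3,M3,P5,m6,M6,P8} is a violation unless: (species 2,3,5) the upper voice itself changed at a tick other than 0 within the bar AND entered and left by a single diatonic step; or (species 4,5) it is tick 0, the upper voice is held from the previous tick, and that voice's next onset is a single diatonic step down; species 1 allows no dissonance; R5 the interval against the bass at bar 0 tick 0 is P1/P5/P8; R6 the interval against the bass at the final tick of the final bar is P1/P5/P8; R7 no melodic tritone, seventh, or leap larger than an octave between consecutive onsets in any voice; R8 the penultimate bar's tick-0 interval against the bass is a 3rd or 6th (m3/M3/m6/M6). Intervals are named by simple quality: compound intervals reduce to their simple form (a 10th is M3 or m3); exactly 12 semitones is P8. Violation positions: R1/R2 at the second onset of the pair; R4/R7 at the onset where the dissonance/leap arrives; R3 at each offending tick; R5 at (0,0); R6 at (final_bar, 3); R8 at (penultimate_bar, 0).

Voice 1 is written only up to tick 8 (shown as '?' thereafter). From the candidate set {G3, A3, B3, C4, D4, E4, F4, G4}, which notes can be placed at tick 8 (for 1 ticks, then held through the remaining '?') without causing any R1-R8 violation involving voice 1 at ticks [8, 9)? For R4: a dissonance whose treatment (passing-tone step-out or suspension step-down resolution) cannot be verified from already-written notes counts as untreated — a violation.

G3: legal
A3: violates R4
B3: legal
C4: violates R4
D4: violates R2
E4: legal
F4: violates R4
G4: violates R2

{B3, E4, G3}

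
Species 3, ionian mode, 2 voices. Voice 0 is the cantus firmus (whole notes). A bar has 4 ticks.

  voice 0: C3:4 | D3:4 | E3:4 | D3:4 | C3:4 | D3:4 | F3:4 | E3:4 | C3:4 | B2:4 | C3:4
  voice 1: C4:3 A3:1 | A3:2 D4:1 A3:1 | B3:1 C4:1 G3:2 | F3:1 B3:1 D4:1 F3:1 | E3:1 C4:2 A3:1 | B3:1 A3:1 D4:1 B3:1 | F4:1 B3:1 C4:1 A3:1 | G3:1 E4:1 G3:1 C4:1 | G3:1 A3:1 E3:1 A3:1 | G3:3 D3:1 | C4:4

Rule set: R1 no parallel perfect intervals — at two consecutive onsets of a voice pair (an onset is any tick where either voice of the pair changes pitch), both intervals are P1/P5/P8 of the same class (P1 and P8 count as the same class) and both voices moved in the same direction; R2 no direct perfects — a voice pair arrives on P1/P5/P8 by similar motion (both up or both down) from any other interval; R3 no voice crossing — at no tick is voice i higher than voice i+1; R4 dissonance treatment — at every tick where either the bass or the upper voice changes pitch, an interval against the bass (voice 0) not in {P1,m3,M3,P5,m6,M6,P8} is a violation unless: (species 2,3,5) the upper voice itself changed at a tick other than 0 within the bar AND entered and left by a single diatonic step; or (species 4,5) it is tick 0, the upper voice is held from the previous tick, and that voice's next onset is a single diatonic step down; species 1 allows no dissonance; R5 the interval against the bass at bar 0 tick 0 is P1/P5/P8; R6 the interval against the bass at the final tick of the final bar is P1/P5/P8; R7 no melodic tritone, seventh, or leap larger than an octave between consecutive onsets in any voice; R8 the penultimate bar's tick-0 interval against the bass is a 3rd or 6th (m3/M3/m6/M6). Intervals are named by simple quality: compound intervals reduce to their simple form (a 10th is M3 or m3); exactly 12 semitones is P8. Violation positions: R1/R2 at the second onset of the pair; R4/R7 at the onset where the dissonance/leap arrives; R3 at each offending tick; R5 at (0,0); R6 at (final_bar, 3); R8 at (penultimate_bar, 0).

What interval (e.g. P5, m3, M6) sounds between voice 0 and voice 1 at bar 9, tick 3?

m3

voice 0=B2 voice 1=D3 -> m3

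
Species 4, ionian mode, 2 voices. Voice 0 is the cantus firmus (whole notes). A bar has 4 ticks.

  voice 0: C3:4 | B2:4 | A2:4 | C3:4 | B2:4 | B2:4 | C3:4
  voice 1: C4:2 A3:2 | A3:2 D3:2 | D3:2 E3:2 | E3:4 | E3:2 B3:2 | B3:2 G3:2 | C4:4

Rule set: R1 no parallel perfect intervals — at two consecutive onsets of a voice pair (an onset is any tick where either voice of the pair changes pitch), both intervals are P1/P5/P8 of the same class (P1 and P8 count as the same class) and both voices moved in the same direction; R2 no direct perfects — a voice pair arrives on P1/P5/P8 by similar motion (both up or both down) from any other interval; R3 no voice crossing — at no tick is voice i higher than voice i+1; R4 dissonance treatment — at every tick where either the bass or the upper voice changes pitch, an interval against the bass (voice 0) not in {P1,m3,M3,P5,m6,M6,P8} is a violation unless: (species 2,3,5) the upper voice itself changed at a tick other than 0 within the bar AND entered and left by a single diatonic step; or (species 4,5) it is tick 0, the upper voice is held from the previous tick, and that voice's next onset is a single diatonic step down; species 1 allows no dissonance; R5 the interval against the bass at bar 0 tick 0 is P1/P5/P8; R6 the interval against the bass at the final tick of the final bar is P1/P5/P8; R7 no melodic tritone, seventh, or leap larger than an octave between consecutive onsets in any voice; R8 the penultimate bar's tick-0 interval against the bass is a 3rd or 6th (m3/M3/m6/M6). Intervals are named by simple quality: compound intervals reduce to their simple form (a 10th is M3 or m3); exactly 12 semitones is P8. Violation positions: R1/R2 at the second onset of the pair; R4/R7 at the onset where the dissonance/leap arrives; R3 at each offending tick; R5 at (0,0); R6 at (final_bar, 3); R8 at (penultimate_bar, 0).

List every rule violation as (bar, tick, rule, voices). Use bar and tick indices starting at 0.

(1, 0, R4, (0, 1))
(2, 0, R4, (0, 1))
(4, 0, R4, (0, 1))
(5, 0, R8, (0, 1))
(6, 0, R2, (0, 1))

bar 0: v0=C3 v1=C4 downbeat P8
bar 1: v0=B2 v1=A3 downbeat m7
bar 2: v0=A2 v1=D3 downbeat P4
bar 3: v0=C3 v1=E3 downbeat M3
bar 4: v0=B2 v1=E3 downbeat P4
bar 5: v0=B2 v1=B3 downbeat P8
bar 6: v0=C3 v1=C4 downbeat P8
  -> R4 @ bar 1 tick 0 v(0, 1): B2/A3 m7 untreated
  -> R4 @ bar 2 tick 0 v(0, 1): A2/D3 P4 untreated
  -> R4 @ bar 4 tick 0 v(0, 1): B2/E3 P4 untreated
  -> R8 @ bar 5 tick 0 v(0, 1): penult P8 not 3rd/6th
  -> R2 @ bar 6 tick 0 v(0, 1): B2/G3 m6 -> C3/C4 P8 similar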